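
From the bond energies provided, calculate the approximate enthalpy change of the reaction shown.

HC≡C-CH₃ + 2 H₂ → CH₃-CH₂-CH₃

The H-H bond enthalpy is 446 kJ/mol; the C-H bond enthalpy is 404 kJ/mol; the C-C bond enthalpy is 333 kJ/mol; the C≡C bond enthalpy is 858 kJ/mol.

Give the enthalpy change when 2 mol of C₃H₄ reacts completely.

ΔH = −398 kJ

Bonds broken (reactants):
  C≡C: 1 × 858 = 858
  C-C: 1 × 333 = 333
  C-H: 4 × 404 = 1616
  H-H: 2 × 446 = 892
  Σ(broken) = 3699 kJ
Bonds formed (products):
  C-C: 2 × 333 = 666
  C-H: 8 × 404 = 3232
  Σ(formed) = 3898 kJ
ΔH = Σ(broken) − Σ(formed) = 3699 − 3898 = −199 kJ
For 2× the reaction as written: 2 × (−199) = −398 kJ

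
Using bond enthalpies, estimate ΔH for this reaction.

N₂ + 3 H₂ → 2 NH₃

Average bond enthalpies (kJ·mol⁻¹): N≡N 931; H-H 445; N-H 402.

ΔH ≈ −146 kJ

Bonds broken (reactants):
  H-H: 3 × 445 = 1335
  N≡N: 1 × 931 = 931
  Σ(broken) = 2266 kJ
Bonds formed (products):
  N-H: 6 × 402 = 2412
  Σ(formed) = 2412 kJ
ΔH = Σ(broken) − Σ(formed) = 2266 − 2412 = −146 kJ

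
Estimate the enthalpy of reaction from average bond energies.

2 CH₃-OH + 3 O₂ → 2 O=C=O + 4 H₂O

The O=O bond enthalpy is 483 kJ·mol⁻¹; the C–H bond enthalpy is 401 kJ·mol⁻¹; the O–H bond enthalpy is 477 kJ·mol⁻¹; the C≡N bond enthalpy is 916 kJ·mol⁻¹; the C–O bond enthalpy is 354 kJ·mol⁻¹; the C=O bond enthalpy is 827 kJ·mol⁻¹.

Bonds broken (reactants):
  C–H: 6 × 401 = 2406
  C–O: 2 × 354 = 708
  O–H: 2 × 477 = 954
  O=O: 3 × 483 = 1449
  Σ(broken) = 5517 kJ
Bonds formed (products):
  C=O: 4 × 827 = 3308
  O–H: 8 × 477 = 3816
  Σ(formed) = 7124 kJ
ΔH = Σ(broken) − Σ(formed) = 5517 − 7124 = −1607 kJ

ΔH ≈ −1607 kJ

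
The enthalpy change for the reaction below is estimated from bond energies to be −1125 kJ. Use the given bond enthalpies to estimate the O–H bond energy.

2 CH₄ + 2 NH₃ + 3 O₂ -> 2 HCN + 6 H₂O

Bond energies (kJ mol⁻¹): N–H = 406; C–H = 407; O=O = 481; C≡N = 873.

Let D be the O–H bond energy.
Σ(broken) = 8×407 + 6×406 + 3×481 = 7135
Σ(formed) = 2×873 + 2×407 + 12×D = 2560 + 12D
ΔH = Σ(broken) − Σ(formed) = (7135) − (2560 + 12D) = +4575 − 12D
Setting this equal to −1125 kJ gives 12D = 5700, so D = 475 kJ/mol.

D(O–H) ≈ 475 kJ/mol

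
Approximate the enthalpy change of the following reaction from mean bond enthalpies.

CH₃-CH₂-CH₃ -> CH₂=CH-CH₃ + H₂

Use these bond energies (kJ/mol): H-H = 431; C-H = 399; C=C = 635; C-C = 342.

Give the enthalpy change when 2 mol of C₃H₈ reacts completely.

Bonds broken (reactants):
  C-C: 2 × 342 = 684
  C-H: 8 × 399 = 3192
  Σ(broken) = 3876 kJ
Bonds formed (products):
  C-C: 1 × 342 = 342
  C-H: 6 × 399 = 2394
  C=C: 1 × 635 = 635
  H-H: 1 × 431 = 431
  Σ(formed) = 3802 kJ
ΔH = Σ(broken) − Σ(formed) = 3876 − 3802 = +74 kJ
For 2× the reaction as written: 2 × (+74) = +148 kJ

ΔH = +148 kJ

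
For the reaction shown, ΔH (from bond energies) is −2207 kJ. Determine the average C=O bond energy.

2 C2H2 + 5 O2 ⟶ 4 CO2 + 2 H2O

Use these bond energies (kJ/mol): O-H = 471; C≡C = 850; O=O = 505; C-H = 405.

D(C=O) ≈ 771 kJ/mol

Let D be the C=O bond energy.
Σ(broken) = 2×850 + 4×405 + 5×505 = 5845
Σ(formed) = 8×D + 4×471 = 1884 + 8D
ΔH = Σ(broken) − Σ(formed) = (5845) − (1884 + 8D) = +3961 − 8D
Setting this equal to −2207 kJ gives 8D = 6168, so D = 771 kJ/mol.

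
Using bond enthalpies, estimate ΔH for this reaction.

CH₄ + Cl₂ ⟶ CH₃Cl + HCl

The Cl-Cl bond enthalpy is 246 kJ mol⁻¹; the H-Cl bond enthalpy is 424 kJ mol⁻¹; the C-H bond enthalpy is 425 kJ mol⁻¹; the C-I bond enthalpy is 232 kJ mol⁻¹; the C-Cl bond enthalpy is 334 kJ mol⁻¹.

Bonds broken (reactants):
  C-H: 4 × 425 = 1700
  Cl-Cl: 1 × 246 = 246
  Σ(broken) = 1946 kJ
Bonds formed (products):
  C-Cl: 1 × 334 = 334
  C-H: 3 × 425 = 1275
  H-Cl: 1 × 424 = 424
  Σ(formed) = 2033 kJ
ΔH = Σ(broken) − Σ(formed) = 1946 − 2033 = −87 kJ

ΔH ≈ −87 kJ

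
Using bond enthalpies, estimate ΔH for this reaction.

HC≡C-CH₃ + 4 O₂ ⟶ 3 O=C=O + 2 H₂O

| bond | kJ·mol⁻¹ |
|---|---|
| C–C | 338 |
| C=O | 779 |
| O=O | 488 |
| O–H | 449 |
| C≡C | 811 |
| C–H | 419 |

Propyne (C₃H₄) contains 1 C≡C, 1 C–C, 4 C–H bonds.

ΔH ≈ −1693 kJ

Bonds broken (reactants):
  C≡C: 1 × 811 = 811
  C–C: 1 × 338 = 338
  C–H: 4 × 419 = 1676
  O=O: 4 × 488 = 1952
  Σ(broken) = 4777 kJ
Bonds formed (products):
  C=O: 6 × 779 = 4674
  O–H: 4 × 449 = 1796
  Σ(formed) = 6470 kJ
ΔH = Σ(broken) − Σ(formed) = 4777 − 6470 = −1693 kJ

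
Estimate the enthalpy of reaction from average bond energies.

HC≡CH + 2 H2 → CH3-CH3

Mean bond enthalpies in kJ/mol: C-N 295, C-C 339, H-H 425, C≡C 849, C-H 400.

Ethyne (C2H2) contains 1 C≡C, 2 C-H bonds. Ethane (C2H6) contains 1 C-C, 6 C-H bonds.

Bonds broken (reactants):
  C≡C: 1 × 849 = 849
  C-H: 2 × 400 = 800
  H-H: 2 × 425 = 850
  Σ(broken) = 2499 kJ
Bonds formed (products):
  C-C: 1 × 339 = 339
  C-H: 6 × 400 = 2400
  Σ(formed) = 2739 kJ
ΔH = Σ(broken) − Σ(formed) = 2499 − 2739 = −240 kJ

ΔH ≈ −240 kJ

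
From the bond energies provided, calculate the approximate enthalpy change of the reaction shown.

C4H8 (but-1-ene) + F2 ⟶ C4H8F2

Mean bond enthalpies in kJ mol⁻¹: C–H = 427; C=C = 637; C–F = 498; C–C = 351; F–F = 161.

ΔH ≈ −549 kJ

Bonds broken (reactants):
  C–C: 2 × 351 = 702
  C–H: 8 × 427 = 3416
  C=C: 1 × 637 = 637
  F–F: 1 × 161 = 161
  Σ(broken) = 4916 kJ
Bonds formed (products):
  C–C: 3 × 351 = 1053
  C–F: 2 × 498 = 996
  C–H: 8 × 427 = 3416
  Σ(formed) = 5465 kJ
ΔH = Σ(broken) − Σ(formed) = 4916 − 5465 = −549 kJ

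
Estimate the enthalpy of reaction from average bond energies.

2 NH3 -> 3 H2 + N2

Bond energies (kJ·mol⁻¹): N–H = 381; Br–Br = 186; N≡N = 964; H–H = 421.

ΔH ≈ +59 kJ

Bonds broken (reactants):
  N–H: 6 × 381 = 2286
  Σ(broken) = 2286 kJ
Bonds formed (products):
  H–H: 3 × 421 = 1263
  N≡N: 1 × 964 = 964
  Σ(formed) = 2227 kJ
ΔH = Σ(broken) − Σ(formed) = 2286 − 2227 = +59 kJ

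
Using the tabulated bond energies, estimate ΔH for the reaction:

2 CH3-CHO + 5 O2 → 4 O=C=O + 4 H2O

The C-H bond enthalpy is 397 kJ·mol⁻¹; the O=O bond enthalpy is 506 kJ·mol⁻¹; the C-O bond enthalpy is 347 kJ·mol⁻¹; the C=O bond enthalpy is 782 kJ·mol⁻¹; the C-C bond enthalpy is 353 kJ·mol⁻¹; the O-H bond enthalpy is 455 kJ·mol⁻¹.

ΔH ≈ −1920 kJ

Bonds broken (reactants):
  C-C: 2 × 353 = 706
  C-H: 8 × 397 = 3176
  C=O: 2 × 782 = 1564
  O=O: 5 × 506 = 2530
  Σ(broken) = 7976 kJ
Bonds formed (products):
  C=O: 8 × 782 = 6256
  O-H: 8 × 455 = 3640
  Σ(formed) = 9896 kJ
ΔH = Σ(broken) − Σ(formed) = 7976 − 9896 = −1920 kJ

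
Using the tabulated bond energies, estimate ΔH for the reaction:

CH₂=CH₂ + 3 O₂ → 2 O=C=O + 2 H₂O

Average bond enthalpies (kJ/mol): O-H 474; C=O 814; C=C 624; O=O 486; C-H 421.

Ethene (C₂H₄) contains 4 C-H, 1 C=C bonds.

Bonds broken (reactants):
  C-H: 4 × 421 = 1684
  C=C: 1 × 624 = 624
  O=O: 3 × 486 = 1458
  Σ(broken) = 3766 kJ
Bonds formed (products):
  C=O: 4 × 814 = 3256
  O-H: 4 × 474 = 1896
  Σ(formed) = 5152 kJ
ΔH = Σ(broken) − Σ(formed) = 3766 − 5152 = −1386 kJ

ΔH ≈ −1386 kJ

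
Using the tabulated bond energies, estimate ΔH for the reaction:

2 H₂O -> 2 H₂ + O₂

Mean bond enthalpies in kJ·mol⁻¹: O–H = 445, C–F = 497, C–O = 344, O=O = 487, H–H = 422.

ΔH ≈ +449 kJ

Bonds broken (reactants):
  O–H: 4 × 445 = 1780
  Σ(broken) = 1780 kJ
Bonds formed (products):
  H–H: 2 × 422 = 844
  O=O: 1 × 487 = 487
  Σ(formed) = 1331 kJ
ΔH = Σ(broken) − Σ(formed) = 1780 − 1331 = +449 kJ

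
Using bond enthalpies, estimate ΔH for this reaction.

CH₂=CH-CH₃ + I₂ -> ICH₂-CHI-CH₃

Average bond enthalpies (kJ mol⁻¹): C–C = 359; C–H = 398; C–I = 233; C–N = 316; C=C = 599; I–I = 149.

Bonds broken (reactants):
  C–C: 1 × 359 = 359
  C–H: 6 × 398 = 2388
  C=C: 1 × 599 = 599
  I–I: 1 × 149 = 149
  Σ(broken) = 3495 kJ
Bonds formed (products):
  C–C: 2 × 359 = 718
  C–H: 6 × 398 = 2388
  C–I: 2 × 233 = 466
  Σ(formed) = 3572 kJ
ΔH = Σ(broken) − Σ(formed) = 3495 − 3572 = −77 kJ

ΔH ≈ −77 kJ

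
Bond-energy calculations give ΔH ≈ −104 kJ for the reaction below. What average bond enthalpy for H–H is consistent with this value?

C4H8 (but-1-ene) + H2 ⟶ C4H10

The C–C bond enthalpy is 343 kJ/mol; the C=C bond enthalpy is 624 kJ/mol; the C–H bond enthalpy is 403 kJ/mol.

Let D be the H–H bond energy.
Σ(broken) = 2×343 + 8×403 + 1×624 + 1×D = 4534 + D
Σ(formed) = 3×343 + 10×403 = 5059
ΔH = Σ(broken) − Σ(formed) = (4534 + D) − (5059) = −525 + D
Setting this equal to −104 kJ gives D = 421 kJ/mol.

D(H–H) ≈ 421 kJ/mol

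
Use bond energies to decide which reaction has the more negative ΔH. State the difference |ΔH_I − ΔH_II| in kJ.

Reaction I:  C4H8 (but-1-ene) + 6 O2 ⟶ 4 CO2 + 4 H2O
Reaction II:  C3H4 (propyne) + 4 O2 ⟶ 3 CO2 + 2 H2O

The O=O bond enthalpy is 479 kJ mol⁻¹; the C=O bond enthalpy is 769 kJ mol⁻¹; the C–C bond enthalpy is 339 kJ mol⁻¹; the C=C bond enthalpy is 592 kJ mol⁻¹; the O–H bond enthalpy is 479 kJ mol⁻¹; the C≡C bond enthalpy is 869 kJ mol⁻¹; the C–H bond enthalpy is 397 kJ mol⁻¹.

Reaction I:
  Bonds broken (reactants):
    C–C: 2 × 339 = 678
    C–H: 8 × 397 = 3176
    C=C: 1 × 592 = 592
    O=O: 6 × 479 = 2874
    Σ(broken) = 7320 kJ
  Bonds formed (products):
    C=O: 8 × 769 = 6152
    O–H: 8 × 479 = 3832
    Σ(formed) = 9984 kJ
  ΔH_I = 7320 − 9984 = −2664 kJ
Reaction II:
  Bonds broken (reactants):
    C≡C: 1 × 869 = 869
    C–C: 1 × 339 = 339
    C–H: 4 × 397 = 1588
    O=O: 4 × 479 = 1916
    Σ(broken) = 4712 kJ
  Bonds formed (products):
    C=O: 6 × 769 = 4614
    O–H: 4 × 479 = 1916
    Σ(formed) = 6530 kJ
  ΔH_II = 4712 − 6530 = −1818 kJ
ΔH_I − ΔH_II = −846 kJ, so reaction I has the more negative ΔH; |ΔH_I − ΔH_II| = 846 kJ.

Reaction I, by 846 kJ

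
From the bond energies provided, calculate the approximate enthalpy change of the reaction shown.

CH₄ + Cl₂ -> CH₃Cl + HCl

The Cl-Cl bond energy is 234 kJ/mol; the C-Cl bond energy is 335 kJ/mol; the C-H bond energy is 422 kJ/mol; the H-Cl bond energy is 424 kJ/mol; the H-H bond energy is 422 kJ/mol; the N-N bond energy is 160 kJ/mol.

Bonds broken (reactants):
  C-H: 4 × 422 = 1688
  Cl-Cl: 1 × 234 = 234
  Σ(broken) = 1922 kJ
Bonds formed (products):
  C-Cl: 1 × 335 = 335
  C-H: 3 × 422 = 1266
  H-Cl: 1 × 424 = 424
  Σ(formed) = 2025 kJ
ΔH = Σ(broken) − Σ(formed) = 1922 − 2025 = −103 kJ

ΔH ≈ −103 kJ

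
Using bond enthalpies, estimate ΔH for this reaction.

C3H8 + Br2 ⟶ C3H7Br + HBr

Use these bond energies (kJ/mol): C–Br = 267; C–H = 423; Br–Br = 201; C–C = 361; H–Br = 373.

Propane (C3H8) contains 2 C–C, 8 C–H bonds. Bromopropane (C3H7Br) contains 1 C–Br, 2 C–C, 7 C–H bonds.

ΔH ≈ −16 kJ

Bonds broken (reactants):
  Br–Br: 1 × 201 = 201
  C–C: 2 × 361 = 722
  C–H: 8 × 423 = 3384
  Σ(broken) = 4307 kJ
Bonds formed (products):
  C–Br: 1 × 267 = 267
  C–C: 2 × 361 = 722
  C–H: 7 × 423 = 2961
  H–Br: 1 × 373 = 373
  Σ(formed) = 4323 kJ
ΔH = Σ(broken) − Σ(formed) = 4307 − 4323 = −16 kJ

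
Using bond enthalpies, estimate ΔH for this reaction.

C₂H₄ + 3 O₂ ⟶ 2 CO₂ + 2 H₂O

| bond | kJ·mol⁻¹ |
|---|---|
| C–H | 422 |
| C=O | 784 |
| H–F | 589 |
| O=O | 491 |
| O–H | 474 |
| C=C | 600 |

ΔH ≈ −1271 kJ

Bonds broken (reactants):
  C–H: 4 × 422 = 1688
  C=C: 1 × 600 = 600
  O=O: 3 × 491 = 1473
  Σ(broken) = 3761 kJ
Bonds formed (products):
  C=O: 4 × 784 = 3136
  O–H: 4 × 474 = 1896
  Σ(formed) = 5032 kJ
ΔH = Σ(broken) − Σ(formed) = 3761 − 5032 = −1271 kJ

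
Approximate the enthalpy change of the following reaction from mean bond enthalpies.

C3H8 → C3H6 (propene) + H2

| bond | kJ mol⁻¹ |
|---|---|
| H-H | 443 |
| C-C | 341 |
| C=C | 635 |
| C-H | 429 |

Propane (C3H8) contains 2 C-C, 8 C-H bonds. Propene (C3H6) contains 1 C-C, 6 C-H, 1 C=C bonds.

Bonds broken (reactants):
  C-C: 2 × 341 = 682
  C-H: 8 × 429 = 3432
  Σ(broken) = 4114 kJ
Bonds formed (products):
  C-C: 1 × 341 = 341
  C-H: 6 × 429 = 2574
  C=C: 1 × 635 = 635
  H-H: 1 × 443 = 443
  Σ(formed) = 3993 kJ
ΔH = Σ(broken) − Σ(formed) = 4114 − 3993 = +121 kJ

ΔH ≈ +121 kJ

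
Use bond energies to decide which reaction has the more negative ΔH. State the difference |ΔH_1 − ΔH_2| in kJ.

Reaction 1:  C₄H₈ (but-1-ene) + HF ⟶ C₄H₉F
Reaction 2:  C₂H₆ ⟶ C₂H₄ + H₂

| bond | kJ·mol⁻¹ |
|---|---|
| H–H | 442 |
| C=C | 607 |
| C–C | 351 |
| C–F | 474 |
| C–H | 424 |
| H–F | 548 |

Reaction 1:
  Bonds broken (reactants):
    C–C: 2 × 351 = 702
    C–H: 8 × 424 = 3392
    C=C: 1 × 607 = 607
    H–F: 1 × 548 = 548
    Σ(broken) = 5249 kJ
  Bonds formed (products):
    C–C: 3 × 351 = 1053
    C–F: 1 × 474 = 474
    C–H: 9 × 424 = 3816
    Σ(formed) = 5343 kJ
  ΔH_1 = 5249 − 5343 = −94 kJ
Reaction 2:
  Bonds broken (reactants):
    C–C: 1 × 351 = 351
    C–H: 6 × 424 = 2544
    Σ(broken) = 2895 kJ
  Bonds formed (products):
    C–H: 4 × 424 = 1696
    C=C: 1 × 607 = 607
    H–H: 1 × 442 = 442
    Σ(formed) = 2745 kJ
  ΔH_2 = 2895 − 2745 = +150 kJ
ΔH_1 − ΔH_2 = −244 kJ, so reaction 1 has the more negative ΔH; |ΔH_1 − ΔH_2| = 244 kJ.

Reaction 1, by 244 kJ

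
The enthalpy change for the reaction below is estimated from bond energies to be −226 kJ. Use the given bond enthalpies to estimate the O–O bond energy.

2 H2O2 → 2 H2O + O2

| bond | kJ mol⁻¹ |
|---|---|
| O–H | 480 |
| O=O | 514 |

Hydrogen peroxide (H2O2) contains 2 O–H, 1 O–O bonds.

D(O–O) ≈ 144 kJ/mol

Let D be the O–O bond energy.
Σ(broken) = 4×480 + 2×D = 1920 + 2D
Σ(formed) = 4×480 + 1×514 = 2434
ΔH = Σ(broken) − Σ(formed) = (1920 + 2D) − (2434) = −514 + 2D
Setting this equal to −226 kJ gives 2D = 288, so D = 144 kJ/mol.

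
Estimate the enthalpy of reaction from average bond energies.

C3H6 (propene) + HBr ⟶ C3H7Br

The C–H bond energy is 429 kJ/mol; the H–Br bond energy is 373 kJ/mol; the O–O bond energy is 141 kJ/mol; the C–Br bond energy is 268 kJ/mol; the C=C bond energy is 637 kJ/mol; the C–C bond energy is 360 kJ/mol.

ΔH ≈ −47 kJ

Bonds broken (reactants):
  C–C: 1 × 360 = 360
  C–H: 6 × 429 = 2574
  C=C: 1 × 637 = 637
  H–Br: 1 × 373 = 373
  Σ(broken) = 3944 kJ
Bonds formed (products):
  C–Br: 1 × 268 = 268
  C–C: 2 × 360 = 720
  C–H: 7 × 429 = 3003
  Σ(formed) = 3991 kJ
ΔH = Σ(broken) − Σ(formed) = 3944 − 3991 = −47 kJ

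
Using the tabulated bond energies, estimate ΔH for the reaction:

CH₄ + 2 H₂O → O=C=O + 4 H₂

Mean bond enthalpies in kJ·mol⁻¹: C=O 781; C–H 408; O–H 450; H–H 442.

ΔH ≈ +102 kJ

Bonds broken (reactants):
  C–H: 4 × 408 = 1632
  O–H: 4 × 450 = 1800
  Σ(broken) = 3432 kJ
Bonds formed (products):
  C=O: 2 × 781 = 1562
  H–H: 4 × 442 = 1768
  Σ(formed) = 3330 kJ
ΔH = Σ(broken) − Σ(formed) = 3432 − 3330 = +102 kJ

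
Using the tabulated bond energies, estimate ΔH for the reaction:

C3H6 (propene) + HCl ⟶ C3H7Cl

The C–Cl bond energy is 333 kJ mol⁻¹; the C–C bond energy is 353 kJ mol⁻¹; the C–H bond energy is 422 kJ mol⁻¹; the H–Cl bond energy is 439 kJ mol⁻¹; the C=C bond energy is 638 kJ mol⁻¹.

Bonds broken (reactants):
  C–C: 1 × 353 = 353
  C–H: 6 × 422 = 2532
  C=C: 1 × 638 = 638
  H–Cl: 1 × 439 = 439
  Σ(broken) = 3962 kJ
Bonds formed (products):
  C–C: 2 × 353 = 706
  C–Cl: 1 × 333 = 333
  C–H: 7 × 422 = 2954
  Σ(formed) = 3993 kJ
ΔH = Σ(broken) − Σ(formed) = 3962 − 3993 = −31 kJ

ΔH ≈ −31 kJ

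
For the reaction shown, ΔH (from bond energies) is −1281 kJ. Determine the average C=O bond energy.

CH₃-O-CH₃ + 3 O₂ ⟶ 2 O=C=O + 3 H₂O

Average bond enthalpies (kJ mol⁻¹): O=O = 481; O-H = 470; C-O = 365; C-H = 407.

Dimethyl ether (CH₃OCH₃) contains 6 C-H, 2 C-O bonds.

Let D be the C=O bond energy.
Σ(broken) = 6×407 + 2×365 + 3×481 = 4615
Σ(formed) = 4×D + 6×470 = 2820 + 4D
ΔH = Σ(broken) − Σ(formed) = (4615) − (2820 + 4D) = +1795 − 4D
Setting this equal to −1281 kJ gives 4D = 3076, so D = 769 kJ/mol.

D(C=O) ≈ 769 kJ/mol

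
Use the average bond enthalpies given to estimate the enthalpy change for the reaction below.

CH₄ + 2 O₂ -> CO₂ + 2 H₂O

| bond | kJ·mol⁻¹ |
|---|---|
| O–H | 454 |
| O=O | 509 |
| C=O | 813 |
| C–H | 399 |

ΔH ≈ −828 kJ

Bonds broken (reactants):
  C–H: 4 × 399 = 1596
  O=O: 2 × 509 = 1018
  Σ(broken) = 2614 kJ
Bonds formed (products):
  C=O: 2 × 813 = 1626
  O–H: 4 × 454 = 1816
  Σ(formed) = 3442 kJ
ΔH = Σ(broken) − Σ(formed) = 2614 − 3442 = −828 kJ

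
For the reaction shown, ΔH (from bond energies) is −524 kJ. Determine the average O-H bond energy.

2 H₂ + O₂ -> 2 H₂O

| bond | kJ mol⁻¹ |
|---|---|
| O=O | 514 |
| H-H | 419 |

Let D be the O-H bond energy.
Σ(broken) = 2×419 + 1×514 = 1352
Σ(formed) = 4×D = 4D
ΔH = Σ(broken) − Σ(formed) = (1352) − (4D) = +1352 − 4D
Setting this equal to −524 kJ gives 4D = 1876, so D = 469 kJ/mol.

D(O-H) ≈ 469 kJ/mol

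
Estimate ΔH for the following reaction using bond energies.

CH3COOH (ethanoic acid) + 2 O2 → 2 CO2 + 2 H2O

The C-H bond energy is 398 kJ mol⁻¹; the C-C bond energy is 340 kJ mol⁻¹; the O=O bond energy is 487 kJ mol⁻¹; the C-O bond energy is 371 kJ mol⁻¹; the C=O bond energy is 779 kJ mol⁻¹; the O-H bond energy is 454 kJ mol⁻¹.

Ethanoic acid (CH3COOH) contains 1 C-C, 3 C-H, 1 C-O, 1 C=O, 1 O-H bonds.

ΔH ≈ −820 kJ

Bonds broken (reactants):
  C-C: 1 × 340 = 340
  C-H: 3 × 398 = 1194
  C-O: 1 × 371 = 371
  C=O: 1 × 779 = 779
  O-H: 1 × 454 = 454
  O=O: 2 × 487 = 974
  Σ(broken) = 4112 kJ
Bonds formed (products):
  C=O: 4 × 779 = 3116
  O-H: 4 × 454 = 1816
  Σ(formed) = 4932 kJ
ΔH = Σ(broken) − Σ(formed) = 4112 − 4932 = −820 kJ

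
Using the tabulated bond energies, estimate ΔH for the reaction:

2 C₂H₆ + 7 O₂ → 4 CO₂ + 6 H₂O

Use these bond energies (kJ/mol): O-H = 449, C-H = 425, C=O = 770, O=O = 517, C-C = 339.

ΔH ≈ −2151 kJ

Bonds broken (reactants):
  C-C: 2 × 339 = 678
  C-H: 12 × 425 = 5100
  O=O: 7 × 517 = 3619
  Σ(broken) = 9397 kJ
Bonds formed (products):
  C=O: 8 × 770 = 6160
  O-H: 12 × 449 = 5388
  Σ(formed) = 11548 kJ
ΔH = Σ(broken) − Σ(formed) = 9397 − 11548 = −2151 kJ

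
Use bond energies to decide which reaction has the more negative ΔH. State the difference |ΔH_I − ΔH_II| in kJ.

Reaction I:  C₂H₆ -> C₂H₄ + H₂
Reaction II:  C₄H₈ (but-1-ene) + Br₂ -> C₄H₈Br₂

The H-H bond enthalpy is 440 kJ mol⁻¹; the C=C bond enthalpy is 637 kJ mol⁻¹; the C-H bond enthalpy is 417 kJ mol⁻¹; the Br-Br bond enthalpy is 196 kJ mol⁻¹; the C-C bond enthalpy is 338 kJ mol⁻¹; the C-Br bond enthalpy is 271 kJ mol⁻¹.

Reaction I:
  Bonds broken (reactants):
    C-C: 1 × 338 = 338
    C-H: 6 × 417 = 2502
    Σ(broken) = 2840 kJ
  Bonds formed (products):
    C-H: 4 × 417 = 1668
    C=C: 1 × 637 = 637
    H-H: 1 × 440 = 440
    Σ(formed) = 2745 kJ
  ΔH_I = 2840 − 2745 = +95 kJ
Reaction II:
  Bonds broken (reactants):
    Br-Br: 1 × 196 = 196
    C-C: 2 × 338 = 676
    C-H: 8 × 417 = 3336
    C=C: 1 × 637 = 637
    Σ(broken) = 4845 kJ
  Bonds formed (products):
    C-Br: 2 × 271 = 542
    C-C: 3 × 338 = 1014
    C-H: 8 × 417 = 3336
    Σ(formed) = 4892 kJ
  ΔH_II = 4845 − 4892 = −47 kJ
ΔH_I − ΔH_II = +142 kJ, so reaction II has the more negative ΔH; |ΔH_I − ΔH_II| = 142 kJ.

Reaction II, by 142 kJ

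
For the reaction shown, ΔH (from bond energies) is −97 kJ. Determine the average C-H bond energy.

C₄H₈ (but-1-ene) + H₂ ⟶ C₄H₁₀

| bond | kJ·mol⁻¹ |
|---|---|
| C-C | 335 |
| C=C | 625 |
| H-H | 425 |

Let D be the C-H bond energy.
Σ(broken) = 2×335 + 8×D + 1×625 + 1×425 = 1720 + 8D
Σ(formed) = 3×335 + 10×D = 1005 + 10D
ΔH = Σ(broken) − Σ(formed) = (1720 + 8D) − (1005 + 10D) = +715 − 2D
Setting this equal to −97 kJ gives 2D = 812, so D = 406 kJ/mol.

D(C-H) ≈ 406 kJ/mol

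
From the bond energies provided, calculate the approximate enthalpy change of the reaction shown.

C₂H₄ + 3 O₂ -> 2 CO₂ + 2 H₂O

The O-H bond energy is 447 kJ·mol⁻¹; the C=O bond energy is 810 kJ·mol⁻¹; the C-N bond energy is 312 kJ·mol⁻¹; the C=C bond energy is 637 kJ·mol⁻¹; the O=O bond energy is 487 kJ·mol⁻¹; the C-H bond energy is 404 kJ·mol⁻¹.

ΔH ≈ −1314 kJ

Bonds broken (reactants):
  C-H: 4 × 404 = 1616
  C=C: 1 × 637 = 637
  O=O: 3 × 487 = 1461
  Σ(broken) = 3714 kJ
Bonds formed (products):
  C=O: 4 × 810 = 3240
  O-H: 4 × 447 = 1788
  Σ(formed) = 5028 kJ
ΔH = Σ(broken) − Σ(formed) = 3714 − 5028 = −1314 kJ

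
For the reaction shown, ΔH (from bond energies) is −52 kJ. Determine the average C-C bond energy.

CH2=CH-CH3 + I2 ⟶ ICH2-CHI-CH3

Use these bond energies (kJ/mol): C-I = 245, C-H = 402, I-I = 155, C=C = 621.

Let D be the C-C bond energy.
Σ(broken) = 1×D + 6×402 + 1×621 + 1×155 = 3188 + D
Σ(formed) = 2×D + 6×402 + 2×245 = 2902 + 2D
ΔH = Σ(broken) − Σ(formed) = (3188 + D) − (2902 + 2D) = +286 − D
Setting this equal to −52 kJ gives D = 338 kJ/mol.

D(C-C) ≈ 338 kJ/mol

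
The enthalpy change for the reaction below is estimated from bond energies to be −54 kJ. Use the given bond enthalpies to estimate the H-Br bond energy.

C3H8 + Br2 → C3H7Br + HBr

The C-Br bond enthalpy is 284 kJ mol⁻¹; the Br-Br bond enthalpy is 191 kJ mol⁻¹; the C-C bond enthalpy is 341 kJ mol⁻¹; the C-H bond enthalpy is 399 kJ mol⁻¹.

Let D be the H-Br bond energy.
Σ(broken) = 1×191 + 2×341 + 8×399 = 4065
Σ(formed) = 1×284 + 2×341 + 7×399 + 1×D = 3759 + D
ΔH = Σ(broken) − Σ(formed) = (4065) − (3759 + D) = +306 − D
Setting this equal to −54 kJ gives D = 360 kJ/mol.

D(H-Br) ≈ 360 kJ/mol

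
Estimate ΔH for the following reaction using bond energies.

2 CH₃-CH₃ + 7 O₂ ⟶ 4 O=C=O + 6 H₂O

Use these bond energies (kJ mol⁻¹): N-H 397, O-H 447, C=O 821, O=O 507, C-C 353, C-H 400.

Bonds broken (reactants):
  C-C: 2 × 353 = 706
  C-H: 12 × 400 = 4800
  O=O: 7 × 507 = 3549
  Σ(broken) = 9055 kJ
Bonds formed (products):
  C=O: 8 × 821 = 6568
  O-H: 12 × 447 = 5364
  Σ(formed) = 11932 kJ
ΔH = Σ(broken) − Σ(formed) = 9055 − 11932 = −2877 kJ

ΔH ≈ −2877 kJ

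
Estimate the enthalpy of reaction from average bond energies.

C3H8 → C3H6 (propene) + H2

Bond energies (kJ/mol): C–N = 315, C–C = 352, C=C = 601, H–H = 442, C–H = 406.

ΔH ≈ +121 kJ

Bonds broken (reactants):
  C–C: 2 × 352 = 704
  C–H: 8 × 406 = 3248
  Σ(broken) = 3952 kJ
Bonds formed (products):
  C–C: 1 × 352 = 352
  C–H: 6 × 406 = 2436
  C=C: 1 × 601 = 601
  H–H: 1 × 442 = 442
  Σ(formed) = 3831 kJ
ΔH = Σ(broken) − Σ(formed) = 3952 − 3831 = +121 kJ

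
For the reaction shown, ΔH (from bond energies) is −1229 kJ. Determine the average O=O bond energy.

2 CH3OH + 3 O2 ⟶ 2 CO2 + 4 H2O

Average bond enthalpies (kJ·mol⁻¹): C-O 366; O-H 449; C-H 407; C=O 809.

Let D be the O=O bond energy.
Σ(broken) = 6×407 + 2×366 + 2×449 + 3×D = 4072 + 3D
Σ(formed) = 4×809 + 8×449 = 6828
ΔH = Σ(broken) − Σ(formed) = (4072 + 3D) − (6828) = −2756 + 3D
Setting this equal to −1229 kJ gives 3D = 1527, so D = 509 kJ/mol.

D(O=O) ≈ 509 kJ/mol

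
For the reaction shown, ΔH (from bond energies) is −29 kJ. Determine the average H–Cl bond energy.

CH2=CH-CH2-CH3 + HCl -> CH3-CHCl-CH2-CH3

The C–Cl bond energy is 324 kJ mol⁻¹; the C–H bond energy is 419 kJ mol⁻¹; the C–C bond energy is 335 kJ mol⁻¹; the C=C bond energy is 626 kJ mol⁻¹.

D(H–Cl) ≈ 423 kJ/mol

Let D be the H–Cl bond energy.
Σ(broken) = 2×335 + 8×419 + 1×626 + 1×D = 4648 + D
Σ(formed) = 3×335 + 1×324 + 9×419 = 5100
ΔH = Σ(broken) − Σ(formed) = (4648 + D) − (5100) = −452 + D
Setting this equal to −29 kJ gives D = 423 kJ/mol.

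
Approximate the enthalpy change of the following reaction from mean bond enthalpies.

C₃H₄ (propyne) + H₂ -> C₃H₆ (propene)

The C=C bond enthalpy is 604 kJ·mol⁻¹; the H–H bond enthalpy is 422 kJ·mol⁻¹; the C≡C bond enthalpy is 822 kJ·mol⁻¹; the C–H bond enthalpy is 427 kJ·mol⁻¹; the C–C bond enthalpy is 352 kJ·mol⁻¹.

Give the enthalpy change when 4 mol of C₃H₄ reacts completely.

Bonds broken (reactants):
  C≡C: 1 × 822 = 822
  C–C: 1 × 352 = 352
  C–H: 4 × 427 = 1708
  H–H: 1 × 422 = 422
  Σ(broken) = 3304 kJ
Bonds formed (products):
  C–C: 1 × 352 = 352
  C–H: 6 × 427 = 2562
  C=C: 1 × 604 = 604
  Σ(formed) = 3518 kJ
ΔH = Σ(broken) − Σ(formed) = 3304 − 3518 = −214 kJ
For 4× the reaction as written: 4 × (−214) = −856 kJ

ΔH = −856 kJ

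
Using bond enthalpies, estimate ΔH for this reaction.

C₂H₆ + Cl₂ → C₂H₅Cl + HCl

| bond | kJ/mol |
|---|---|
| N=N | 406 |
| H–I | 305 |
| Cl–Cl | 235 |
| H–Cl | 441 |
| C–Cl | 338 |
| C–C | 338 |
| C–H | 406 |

ΔH ≈ −138 kJ

Bonds broken (reactants):
  C–C: 1 × 338 = 338
  C–H: 6 × 406 = 2436
  Cl–Cl: 1 × 235 = 235
  Σ(broken) = 3009 kJ
Bonds formed (products):
  C–C: 1 × 338 = 338
  C–Cl: 1 × 338 = 338
  C–H: 5 × 406 = 2030
  H–Cl: 1 × 441 = 441
  Σ(formed) = 3147 kJ
ΔH = Σ(broken) − Σ(formed) = 3009 − 3147 = −138 kJ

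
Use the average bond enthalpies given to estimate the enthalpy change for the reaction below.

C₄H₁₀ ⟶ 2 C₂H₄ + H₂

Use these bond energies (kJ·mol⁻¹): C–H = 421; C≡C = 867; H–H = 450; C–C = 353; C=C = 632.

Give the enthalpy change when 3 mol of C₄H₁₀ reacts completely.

ΔH = +561 kJ

Bonds broken (reactants):
  C–C: 3 × 353 = 1059
  C–H: 10 × 421 = 4210
  Σ(broken) = 5269 kJ
Bonds formed (products):
  C–H: 8 × 421 = 3368
  C=C: 2 × 632 = 1264
  H–H: 1 × 450 = 450
  Σ(formed) = 5082 kJ
ΔH = Σ(broken) − Σ(formed) = 5269 − 5082 = +187 kJ
For 3× the reaction as written: 3 × (+187) = +561 kJ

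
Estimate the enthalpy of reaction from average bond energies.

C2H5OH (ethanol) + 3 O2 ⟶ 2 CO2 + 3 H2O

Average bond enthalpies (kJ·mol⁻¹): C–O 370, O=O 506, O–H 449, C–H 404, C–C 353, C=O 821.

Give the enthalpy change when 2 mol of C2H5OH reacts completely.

Bonds broken (reactants):
  C–C: 1 × 353 = 353
  C–H: 5 × 404 = 2020
  C–O: 1 × 370 = 370
  O–H: 1 × 449 = 449
  O=O: 3 × 506 = 1518
  Σ(broken) = 4710 kJ
Bonds formed (products):
  C=O: 4 × 821 = 3284
  O–H: 6 × 449 = 2694
  Σ(formed) = 5978 kJ
ΔH = Σ(broken) − Σ(formed) = 4710 − 5978 = −1268 kJ
For 2× the reaction as written: 2 × (−1268) = −2536 kJ

ΔH = −2536 kJ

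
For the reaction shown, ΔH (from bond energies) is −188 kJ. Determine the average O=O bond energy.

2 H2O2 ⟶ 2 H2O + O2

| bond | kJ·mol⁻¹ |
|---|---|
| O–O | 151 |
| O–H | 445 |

Let D be the O=O bond energy.
Σ(broken) = 4×445 + 2×151 = 2082
Σ(formed) = 4×445 + 1×D = 1780 + D
ΔH = Σ(broken) − Σ(formed) = (2082) − (1780 + D) = +302 − D
Setting this equal to −188 kJ gives D = 490 kJ/mol.

D(O=O) ≈ 490 kJ/mol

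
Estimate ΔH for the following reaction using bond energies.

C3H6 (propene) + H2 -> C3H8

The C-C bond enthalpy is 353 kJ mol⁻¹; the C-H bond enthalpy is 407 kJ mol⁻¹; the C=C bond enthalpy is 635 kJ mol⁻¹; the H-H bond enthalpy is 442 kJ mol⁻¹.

ΔH ≈ −90 kJ

Bonds broken (reactants):
  C-C: 1 × 353 = 353
  C-H: 6 × 407 = 2442
  C=C: 1 × 635 = 635
  H-H: 1 × 442 = 442
  Σ(broken) = 3872 kJ
Bonds formed (products):
  C-C: 2 × 353 = 706
  C-H: 8 × 407 = 3256
  Σ(formed) = 3962 kJ
ΔH = Σ(broken) − Σ(formed) = 3872 − 3962 = −90 kJ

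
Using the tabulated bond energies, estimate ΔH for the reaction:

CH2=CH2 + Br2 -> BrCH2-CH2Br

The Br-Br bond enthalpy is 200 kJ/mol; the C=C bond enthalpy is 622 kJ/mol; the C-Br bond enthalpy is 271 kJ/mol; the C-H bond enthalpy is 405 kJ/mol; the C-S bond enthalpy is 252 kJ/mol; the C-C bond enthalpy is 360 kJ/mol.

ΔH ≈ −80 kJ

Bonds broken (reactants):
  Br-Br: 1 × 200 = 200
  C-H: 4 × 405 = 1620
  C=C: 1 × 622 = 622
  Σ(broken) = 2442 kJ
Bonds formed (products):
  C-Br: 2 × 271 = 542
  C-C: 1 × 360 = 360
  C-H: 4 × 405 = 1620
  Σ(formed) = 2522 kJ
ΔH = Σ(broken) − Σ(formed) = 2442 − 2522 = −80 kJ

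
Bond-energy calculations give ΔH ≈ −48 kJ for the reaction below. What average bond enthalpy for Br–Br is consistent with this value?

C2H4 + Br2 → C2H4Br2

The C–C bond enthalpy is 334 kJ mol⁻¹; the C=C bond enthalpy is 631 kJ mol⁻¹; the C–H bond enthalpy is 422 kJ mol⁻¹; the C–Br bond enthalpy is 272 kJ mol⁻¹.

Let D be the Br–Br bond energy.
Σ(broken) = 1×D + 4×422 + 1×631 = 2319 + D
Σ(formed) = 2×272 + 1×334 + 4×422 = 2566
ΔH = Σ(broken) − Σ(formed) = (2319 + D) − (2566) = −247 + D
Setting this equal to −48 kJ gives D = 199 kJ/mol.

D(Br–Br) ≈ 199 kJ/mol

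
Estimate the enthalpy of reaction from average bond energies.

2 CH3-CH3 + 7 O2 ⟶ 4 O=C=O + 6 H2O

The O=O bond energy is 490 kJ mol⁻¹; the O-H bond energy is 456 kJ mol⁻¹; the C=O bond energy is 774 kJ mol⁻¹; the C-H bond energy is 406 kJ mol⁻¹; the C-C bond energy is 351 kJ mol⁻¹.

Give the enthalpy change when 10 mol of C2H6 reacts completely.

Bonds broken (reactants):
  C-C: 2 × 351 = 702
  C-H: 12 × 406 = 4872
  O=O: 7 × 490 = 3430
  Σ(broken) = 9004 kJ
Bonds formed (products):
  C=O: 8 × 774 = 6192
  O-H: 12 × 456 = 5472
  Σ(formed) = 11664 kJ
ΔH = Σ(broken) − Σ(formed) = 9004 − 11664 = −2660 kJ
For 5× the reaction as written: 5 × (−2660) = −13300 kJ

ΔH = −13300 kJ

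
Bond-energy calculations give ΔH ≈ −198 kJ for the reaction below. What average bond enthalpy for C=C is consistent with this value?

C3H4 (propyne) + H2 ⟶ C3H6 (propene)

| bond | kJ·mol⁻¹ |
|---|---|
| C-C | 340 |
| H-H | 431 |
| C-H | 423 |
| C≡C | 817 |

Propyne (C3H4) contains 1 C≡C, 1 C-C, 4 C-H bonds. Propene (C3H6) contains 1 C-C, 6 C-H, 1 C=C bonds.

Let D be the C=C bond energy.
Σ(broken) = 1×817 + 1×340 + 4×423 + 1×431 = 3280
Σ(formed) = 1×340 + 6×423 + 1×D = 2878 + D
ΔH = Σ(broken) − Σ(formed) = (3280) − (2878 + D) = +402 − D
Setting this equal to −198 kJ gives D = 600 kJ/mol.

D(C=C) ≈ 600 kJ/mol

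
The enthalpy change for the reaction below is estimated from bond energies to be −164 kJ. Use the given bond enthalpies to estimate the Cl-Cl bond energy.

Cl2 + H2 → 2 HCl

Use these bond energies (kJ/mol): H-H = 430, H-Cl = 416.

D(Cl-Cl) ≈ 238 kJ/mol

Let D be the Cl-Cl bond energy.
Σ(broken) = 1×D + 1×430 = 430 + D
Σ(formed) = 2×416 = 832
ΔH = Σ(broken) − Σ(formed) = (430 + D) − (832) = −402 + D
Setting this equal to −164 kJ gives D = 238 kJ/mol.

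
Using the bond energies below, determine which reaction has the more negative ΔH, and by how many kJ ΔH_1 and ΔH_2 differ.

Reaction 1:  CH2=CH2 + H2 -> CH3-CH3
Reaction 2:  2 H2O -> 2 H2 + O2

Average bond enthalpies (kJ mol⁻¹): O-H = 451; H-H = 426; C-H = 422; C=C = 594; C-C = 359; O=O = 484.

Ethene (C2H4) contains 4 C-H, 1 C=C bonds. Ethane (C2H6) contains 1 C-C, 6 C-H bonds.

Reaction 1:
  Bonds broken (reactants):
    C-H: 4 × 422 = 1688
    C=C: 1 × 594 = 594
    H-H: 1 × 426 = 426
    Σ(broken) = 2708 kJ
  Bonds formed (products):
    C-C: 1 × 359 = 359
    C-H: 6 × 422 = 2532
    Σ(formed) = 2891 kJ
  ΔH_1 = 2708 − 2891 = −183 kJ
Reaction 2:
  Bonds broken (reactants):
    O-H: 4 × 451 = 1804
    Σ(broken) = 1804 kJ
  Bonds formed (products):
    H-H: 2 × 426 = 852
    O=O: 1 × 484 = 484
    Σ(formed) = 1336 kJ
  ΔH_2 = 1804 − 1336 = +468 kJ
ΔH_1 − ΔH_2 = −651 kJ, so reaction 1 has the more negative ΔH; |ΔH_1 − ΔH_2| = 651 kJ.

Reaction 1, by 651 kJ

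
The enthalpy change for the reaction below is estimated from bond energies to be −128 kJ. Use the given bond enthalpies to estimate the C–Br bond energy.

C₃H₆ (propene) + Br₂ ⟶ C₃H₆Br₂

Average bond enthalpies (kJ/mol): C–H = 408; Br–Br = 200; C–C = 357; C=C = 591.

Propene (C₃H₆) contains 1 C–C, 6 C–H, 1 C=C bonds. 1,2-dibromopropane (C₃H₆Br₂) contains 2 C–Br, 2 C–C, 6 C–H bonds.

D(C–Br) ≈ 281 kJ/mol

Let D be the C–Br bond energy.
Σ(broken) = 1×200 + 1×357 + 6×408 + 1×591 = 3596
Σ(formed) = 2×D + 2×357 + 6×408 = 3162 + 2D
ΔH = Σ(broken) − Σ(formed) = (3596) − (3162 + 2D) = +434 − 2D
Setting this equal to −128 kJ gives 2D = 562, so D = 281 kJ/mol.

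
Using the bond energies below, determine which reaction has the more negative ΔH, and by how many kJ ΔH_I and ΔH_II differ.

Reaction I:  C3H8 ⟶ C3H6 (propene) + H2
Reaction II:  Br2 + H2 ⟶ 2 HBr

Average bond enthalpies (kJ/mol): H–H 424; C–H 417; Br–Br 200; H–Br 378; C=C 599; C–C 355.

Reaction II, by 298 kJ

Reaction I:
  Bonds broken (reactants):
    C–C: 2 × 355 = 710
    C–H: 8 × 417 = 3336
    Σ(broken) = 4046 kJ
  Bonds formed (products):
    C–C: 1 × 355 = 355
    C–H: 6 × 417 = 2502
    C=C: 1 × 599 = 599
    H–H: 1 × 424 = 424
    Σ(formed) = 3880 kJ
  ΔH_I = 4046 − 3880 = +166 kJ
Reaction II:
  Bonds broken (reactants):
    Br–Br: 1 × 200 = 200
    H–H: 1 × 424 = 424
    Σ(broken) = 624 kJ
  Bonds formed (products):
    H–Br: 2 × 378 = 756
    Σ(formed) = 756 kJ
  ΔH_II = 624 − 756 = −132 kJ
ΔH_I − ΔH_II = +298 kJ, so reaction II has the more negative ΔH; |ΔH_I − ΔH_II| = 298 kJ.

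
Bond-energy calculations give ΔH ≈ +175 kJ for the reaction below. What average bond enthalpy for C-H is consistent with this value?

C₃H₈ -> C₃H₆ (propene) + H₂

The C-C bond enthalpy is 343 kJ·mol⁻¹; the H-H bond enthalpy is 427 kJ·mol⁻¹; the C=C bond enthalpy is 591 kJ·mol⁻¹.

D(C-H) ≈ 425 kJ/mol

Let D be the C-H bond energy.
Σ(broken) = 2×343 + 8×D = 686 + 8D
Σ(formed) = 1×343 + 6×D + 1×591 + 1×427 = 1361 + 6D
ΔH = Σ(broken) − Σ(formed) = (686 + 8D) − (1361 + 6D) = −675 + 2D
Setting this equal to +175 kJ gives 2D = 850, so D = 425 kJ/mol.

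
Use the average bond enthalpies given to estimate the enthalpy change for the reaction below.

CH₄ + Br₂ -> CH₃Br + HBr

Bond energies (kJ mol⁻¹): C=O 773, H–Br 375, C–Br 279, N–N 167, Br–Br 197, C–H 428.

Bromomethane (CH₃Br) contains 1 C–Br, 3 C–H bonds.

ΔH ≈ −29 kJ

Bonds broken (reactants):
  Br–Br: 1 × 197 = 197
  C–H: 4 × 428 = 1712
  Σ(broken) = 1909 kJ
Bonds formed (products):
  C–Br: 1 × 279 = 279
  C–H: 3 × 428 = 1284
  H–Br: 1 × 375 = 375
  Σ(formed) = 1938 kJ
ΔH = Σ(broken) − Σ(formed) = 1909 − 1938 = −29 kJ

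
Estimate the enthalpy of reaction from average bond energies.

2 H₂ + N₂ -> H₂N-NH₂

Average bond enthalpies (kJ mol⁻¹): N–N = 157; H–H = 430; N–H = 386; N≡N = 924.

Bonds broken (reactants):
  H–H: 2 × 430 = 860
  N≡N: 1 × 924 = 924
  Σ(broken) = 1784 kJ
Bonds formed (products):
  N–H: 4 × 386 = 1544
  N–N: 1 × 157 = 157
  Σ(formed) = 1701 kJ
ΔH = Σ(broken) − Σ(formed) = 1784 − 1701 = +83 kJ

ΔH ≈ +83 kJ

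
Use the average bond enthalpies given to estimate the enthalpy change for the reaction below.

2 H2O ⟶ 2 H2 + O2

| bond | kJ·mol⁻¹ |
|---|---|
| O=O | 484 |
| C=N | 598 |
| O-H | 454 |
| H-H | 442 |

ΔH ≈ +448 kJ

Bonds broken (reactants):
  O-H: 4 × 454 = 1816
  Σ(broken) = 1816 kJ
Bonds formed (products):
  H-H: 2 × 442 = 884
  O=O: 1 × 484 = 484
  Σ(formed) = 1368 kJ
ΔH = Σ(broken) − Σ(formed) = 1816 − 1368 = +448 kJ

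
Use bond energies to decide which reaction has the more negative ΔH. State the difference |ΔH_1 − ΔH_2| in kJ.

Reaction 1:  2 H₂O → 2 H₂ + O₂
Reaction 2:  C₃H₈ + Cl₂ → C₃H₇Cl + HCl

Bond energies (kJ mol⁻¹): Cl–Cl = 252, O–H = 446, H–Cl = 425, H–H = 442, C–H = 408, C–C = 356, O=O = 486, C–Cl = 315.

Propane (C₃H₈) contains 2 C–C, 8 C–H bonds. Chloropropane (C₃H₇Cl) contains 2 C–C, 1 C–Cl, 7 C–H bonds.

Reaction 1:
  Bonds broken (reactants):
    O–H: 4 × 446 = 1784
    Σ(broken) = 1784 kJ
  Bonds formed (products):
    H–H: 2 × 442 = 884
    O=O: 1 × 486 = 486
    Σ(formed) = 1370 kJ
  ΔH_1 = 1784 − 1370 = +414 kJ
Reaction 2:
  Bonds broken (reactants):
    C–C: 2 × 356 = 712
    C–H: 8 × 408 = 3264
    Cl–Cl: 1 × 252 = 252
    Σ(broken) = 4228 kJ
  Bonds formed (products):
    C–C: 2 × 356 = 712
    C–Cl: 1 × 315 = 315
    C–H: 7 × 408 = 2856
    H–Cl: 1 × 425 = 425
    Σ(formed) = 4308 kJ
  ΔH_2 = 4228 − 4308 = −80 kJ
ΔH_1 − ΔH_2 = +494 kJ, so reaction 2 has the more negative ΔH; |ΔH_1 − ΔH_2| = 494 kJ.

Reaction 2, by 494 kJ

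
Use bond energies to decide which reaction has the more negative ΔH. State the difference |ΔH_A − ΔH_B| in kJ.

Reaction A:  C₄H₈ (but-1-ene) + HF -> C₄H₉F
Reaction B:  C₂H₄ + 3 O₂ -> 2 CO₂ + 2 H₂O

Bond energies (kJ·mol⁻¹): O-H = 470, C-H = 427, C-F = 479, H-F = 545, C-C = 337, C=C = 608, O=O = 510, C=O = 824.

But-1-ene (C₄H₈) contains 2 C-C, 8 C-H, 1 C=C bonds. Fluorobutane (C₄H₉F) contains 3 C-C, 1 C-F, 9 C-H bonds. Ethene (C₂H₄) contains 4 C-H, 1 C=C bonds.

Reaction A:
  Bonds broken (reactants):
    C-C: 2 × 337 = 674
    C-H: 8 × 427 = 3416
    C=C: 1 × 608 = 608
    H-F: 1 × 545 = 545
    Σ(broken) = 5243 kJ
  Bonds formed (products):
    C-C: 3 × 337 = 1011
    C-F: 1 × 479 = 479
    C-H: 9 × 427 = 3843
    Σ(formed) = 5333 kJ
  ΔH_A = 5243 − 5333 = −90 kJ
Reaction B:
  Bonds broken (reactants):
    C-H: 4 × 427 = 1708
    C=C: 1 × 608 = 608
    O=O: 3 × 510 = 1530
    Σ(broken) = 3846 kJ
  Bonds formed (products):
    C=O: 4 × 824 = 3296
    O-H: 4 × 470 = 1880
    Σ(formed) = 5176 kJ
  ΔH_B = 3846 − 5176 = −1330 kJ
ΔH_A − ΔH_B = +1240 kJ, so reaction B has the more negative ΔH; |ΔH_A − ΔH_B| = 1240 kJ.

Reaction B, by 1240 kJ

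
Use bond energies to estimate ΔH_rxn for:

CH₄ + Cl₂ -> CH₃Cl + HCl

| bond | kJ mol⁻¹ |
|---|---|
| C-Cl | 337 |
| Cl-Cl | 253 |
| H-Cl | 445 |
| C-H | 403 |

ΔH ≈ −126 kJ

Bonds broken (reactants):
  C-H: 4 × 403 = 1612
  Cl-Cl: 1 × 253 = 253
  Σ(broken) = 1865 kJ
Bonds formed (products):
  C-Cl: 1 × 337 = 337
  C-H: 3 × 403 = 1209
  H-Cl: 1 × 445 = 445
  Σ(formed) = 1991 kJ
ΔH = Σ(broken) − Σ(formed) = 1865 − 1991 = −126 kJ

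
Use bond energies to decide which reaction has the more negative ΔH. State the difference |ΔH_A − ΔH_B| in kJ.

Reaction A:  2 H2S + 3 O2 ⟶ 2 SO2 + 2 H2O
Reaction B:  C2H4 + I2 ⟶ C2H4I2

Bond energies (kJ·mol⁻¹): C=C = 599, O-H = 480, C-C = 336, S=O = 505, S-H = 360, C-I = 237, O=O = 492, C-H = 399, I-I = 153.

Reaction A:
  Bonds broken (reactants):
    O=O: 3 × 492 = 1476
    S-H: 4 × 360 = 1440
    Σ(broken) = 2916 kJ
  Bonds formed (products):
    O-H: 4 × 480 = 1920
    S=O: 4 × 505 = 2020
    Σ(formed) = 3940 kJ
  ΔH_A = 2916 − 3940 = −1024 kJ
Reaction B:
  Bonds broken (reactants):
    C-H: 4 × 399 = 1596
    C=C: 1 × 599 = 599
    I-I: 1 × 153 = 153
    Σ(broken) = 2348 kJ
  Bonds formed (products):
    C-C: 1 × 336 = 336
    C-H: 4 × 399 = 1596
    C-I: 2 × 237 = 474
    Σ(formed) = 2406 kJ
  ΔH_B = 2348 − 2406 = −58 kJ
ΔH_A − ΔH_B = −966 kJ, so reaction A has the more negative ΔH; |ΔH_A − ΔH_B| = 966 kJ.

Reaction A, by 966 kJ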